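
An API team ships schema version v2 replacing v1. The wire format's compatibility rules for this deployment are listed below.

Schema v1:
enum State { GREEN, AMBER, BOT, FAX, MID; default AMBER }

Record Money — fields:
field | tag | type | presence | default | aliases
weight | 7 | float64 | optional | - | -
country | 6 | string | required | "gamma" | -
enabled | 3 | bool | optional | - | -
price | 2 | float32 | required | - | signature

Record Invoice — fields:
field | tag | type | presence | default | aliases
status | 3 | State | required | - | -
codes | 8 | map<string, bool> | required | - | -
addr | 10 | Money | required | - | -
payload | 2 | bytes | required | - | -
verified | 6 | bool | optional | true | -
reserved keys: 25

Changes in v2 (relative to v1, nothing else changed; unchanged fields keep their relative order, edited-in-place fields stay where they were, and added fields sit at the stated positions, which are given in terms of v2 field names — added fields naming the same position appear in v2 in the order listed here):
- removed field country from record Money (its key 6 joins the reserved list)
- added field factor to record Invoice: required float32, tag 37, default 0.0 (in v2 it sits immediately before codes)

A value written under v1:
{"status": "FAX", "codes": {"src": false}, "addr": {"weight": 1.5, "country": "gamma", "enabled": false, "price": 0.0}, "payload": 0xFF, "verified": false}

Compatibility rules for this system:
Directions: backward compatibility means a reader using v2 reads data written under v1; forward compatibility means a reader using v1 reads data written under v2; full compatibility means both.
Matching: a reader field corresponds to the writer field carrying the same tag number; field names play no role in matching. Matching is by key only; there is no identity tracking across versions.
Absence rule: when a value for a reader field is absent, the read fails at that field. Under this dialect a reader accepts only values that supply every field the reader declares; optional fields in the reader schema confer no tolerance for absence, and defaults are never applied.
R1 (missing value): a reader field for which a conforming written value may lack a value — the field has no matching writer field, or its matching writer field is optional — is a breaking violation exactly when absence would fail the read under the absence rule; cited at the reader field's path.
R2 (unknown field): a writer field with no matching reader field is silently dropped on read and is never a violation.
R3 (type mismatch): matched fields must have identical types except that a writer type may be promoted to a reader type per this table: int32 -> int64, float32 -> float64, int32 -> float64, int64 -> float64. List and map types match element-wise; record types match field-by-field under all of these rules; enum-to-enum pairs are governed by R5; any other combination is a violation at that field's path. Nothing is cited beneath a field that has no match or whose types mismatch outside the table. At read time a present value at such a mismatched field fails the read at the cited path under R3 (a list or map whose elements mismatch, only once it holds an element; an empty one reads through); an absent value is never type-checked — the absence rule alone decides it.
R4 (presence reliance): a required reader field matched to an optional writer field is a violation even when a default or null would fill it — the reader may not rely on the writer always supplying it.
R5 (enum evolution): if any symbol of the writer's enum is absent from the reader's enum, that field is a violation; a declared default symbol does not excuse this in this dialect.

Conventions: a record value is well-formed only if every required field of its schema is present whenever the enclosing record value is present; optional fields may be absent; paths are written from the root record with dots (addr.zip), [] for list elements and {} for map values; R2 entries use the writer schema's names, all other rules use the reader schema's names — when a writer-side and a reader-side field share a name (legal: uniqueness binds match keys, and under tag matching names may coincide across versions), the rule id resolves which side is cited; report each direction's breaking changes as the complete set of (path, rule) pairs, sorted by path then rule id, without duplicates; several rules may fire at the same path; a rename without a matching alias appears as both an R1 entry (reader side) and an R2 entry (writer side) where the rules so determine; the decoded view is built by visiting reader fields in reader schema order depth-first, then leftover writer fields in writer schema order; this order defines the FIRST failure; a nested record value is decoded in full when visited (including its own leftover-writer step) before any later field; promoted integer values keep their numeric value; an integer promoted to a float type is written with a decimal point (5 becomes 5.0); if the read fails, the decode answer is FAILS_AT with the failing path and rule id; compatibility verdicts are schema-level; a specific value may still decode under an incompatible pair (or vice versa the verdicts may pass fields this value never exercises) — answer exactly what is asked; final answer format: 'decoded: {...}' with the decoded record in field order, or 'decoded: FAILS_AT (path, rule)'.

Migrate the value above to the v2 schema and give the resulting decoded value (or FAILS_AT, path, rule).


arrows below run writer -> reader for Invoice
migrating the Invoice value to v2:
  status := "FAX"
  read fails at factor under R1 (no fill)
  => FAILS_AT (factor, R1)
ruling out the remaining Invoice differences:
  removed field country from record Money (its key 6 joins the reserved list) -> matters for Invoice compatibility verdicts, not for this value's decode

decoded: FAILS_AT (factor, R1)


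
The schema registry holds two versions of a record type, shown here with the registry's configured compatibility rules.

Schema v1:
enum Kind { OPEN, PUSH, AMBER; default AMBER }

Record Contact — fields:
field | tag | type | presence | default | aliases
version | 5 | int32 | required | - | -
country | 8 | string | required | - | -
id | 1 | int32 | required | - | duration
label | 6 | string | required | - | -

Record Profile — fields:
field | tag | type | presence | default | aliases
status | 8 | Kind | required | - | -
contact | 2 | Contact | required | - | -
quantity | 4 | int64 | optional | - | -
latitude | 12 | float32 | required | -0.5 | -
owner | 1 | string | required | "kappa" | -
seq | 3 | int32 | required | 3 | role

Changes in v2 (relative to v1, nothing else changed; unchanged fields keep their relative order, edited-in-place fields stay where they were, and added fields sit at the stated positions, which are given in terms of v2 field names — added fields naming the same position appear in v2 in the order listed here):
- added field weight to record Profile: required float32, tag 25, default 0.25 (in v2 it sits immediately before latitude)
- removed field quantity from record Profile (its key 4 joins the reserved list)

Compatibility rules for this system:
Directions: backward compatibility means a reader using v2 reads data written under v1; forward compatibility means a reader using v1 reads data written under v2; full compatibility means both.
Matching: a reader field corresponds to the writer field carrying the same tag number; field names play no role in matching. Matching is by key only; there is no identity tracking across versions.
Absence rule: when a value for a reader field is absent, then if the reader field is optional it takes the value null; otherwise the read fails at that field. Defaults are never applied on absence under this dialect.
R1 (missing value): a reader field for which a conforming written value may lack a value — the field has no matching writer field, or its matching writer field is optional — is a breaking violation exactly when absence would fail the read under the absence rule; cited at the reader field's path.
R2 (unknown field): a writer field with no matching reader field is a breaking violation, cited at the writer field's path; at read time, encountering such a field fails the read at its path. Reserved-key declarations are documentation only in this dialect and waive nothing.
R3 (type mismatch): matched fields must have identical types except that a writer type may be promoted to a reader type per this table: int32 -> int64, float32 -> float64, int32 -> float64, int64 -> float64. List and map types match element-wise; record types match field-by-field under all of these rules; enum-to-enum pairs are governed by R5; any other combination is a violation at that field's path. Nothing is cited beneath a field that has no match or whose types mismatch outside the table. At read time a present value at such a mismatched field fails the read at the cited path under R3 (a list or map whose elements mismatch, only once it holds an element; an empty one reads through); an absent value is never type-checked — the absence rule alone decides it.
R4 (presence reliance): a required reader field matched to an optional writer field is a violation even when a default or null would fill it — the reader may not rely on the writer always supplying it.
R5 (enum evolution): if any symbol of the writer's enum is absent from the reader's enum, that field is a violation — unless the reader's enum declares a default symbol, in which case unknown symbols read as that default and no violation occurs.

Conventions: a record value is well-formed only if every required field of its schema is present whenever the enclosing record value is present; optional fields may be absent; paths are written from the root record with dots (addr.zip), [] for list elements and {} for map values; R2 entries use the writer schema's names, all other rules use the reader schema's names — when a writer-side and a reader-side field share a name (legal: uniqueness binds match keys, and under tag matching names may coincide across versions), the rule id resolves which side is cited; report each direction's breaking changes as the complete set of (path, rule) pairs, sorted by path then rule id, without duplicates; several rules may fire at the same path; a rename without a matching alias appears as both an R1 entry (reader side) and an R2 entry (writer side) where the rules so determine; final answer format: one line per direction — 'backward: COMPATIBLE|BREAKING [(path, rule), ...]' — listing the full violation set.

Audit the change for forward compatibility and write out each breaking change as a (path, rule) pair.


forward: BREAKING [(weight, R2)]

arrows below run writer -> reader for Profile
forward pass over Profile, reader schema v1, writer schema v2:
  status: Kind -> Kind, writer required; from status
  contact: Contact -> Contact, writer required; from contact
  quantity: no writer-side match
  latitude: float32 -> float32, writer required; from latitude
  owner: string -> string, writer required; from owner
  seq: int32 -> int32, writer required; from seq
  writer field weight has no reader counterpart
  contact.version: int32 -> int32, writer required; from contact.version
  contact.country: string -> string, writer required; from contact.country
  contact.id: int32 -> int32, writer required; from contact.id
  contact.label: string -> string, writer required; from contact.label
  rule R2 violated at weight
  => forward: BREAKING (1)
checking off the Profile differences that do not matter here:
  removed field quantity from record Profile (its key 4 joins the reserved list) -> its effect on Profile is confined to the backward direction, not asked


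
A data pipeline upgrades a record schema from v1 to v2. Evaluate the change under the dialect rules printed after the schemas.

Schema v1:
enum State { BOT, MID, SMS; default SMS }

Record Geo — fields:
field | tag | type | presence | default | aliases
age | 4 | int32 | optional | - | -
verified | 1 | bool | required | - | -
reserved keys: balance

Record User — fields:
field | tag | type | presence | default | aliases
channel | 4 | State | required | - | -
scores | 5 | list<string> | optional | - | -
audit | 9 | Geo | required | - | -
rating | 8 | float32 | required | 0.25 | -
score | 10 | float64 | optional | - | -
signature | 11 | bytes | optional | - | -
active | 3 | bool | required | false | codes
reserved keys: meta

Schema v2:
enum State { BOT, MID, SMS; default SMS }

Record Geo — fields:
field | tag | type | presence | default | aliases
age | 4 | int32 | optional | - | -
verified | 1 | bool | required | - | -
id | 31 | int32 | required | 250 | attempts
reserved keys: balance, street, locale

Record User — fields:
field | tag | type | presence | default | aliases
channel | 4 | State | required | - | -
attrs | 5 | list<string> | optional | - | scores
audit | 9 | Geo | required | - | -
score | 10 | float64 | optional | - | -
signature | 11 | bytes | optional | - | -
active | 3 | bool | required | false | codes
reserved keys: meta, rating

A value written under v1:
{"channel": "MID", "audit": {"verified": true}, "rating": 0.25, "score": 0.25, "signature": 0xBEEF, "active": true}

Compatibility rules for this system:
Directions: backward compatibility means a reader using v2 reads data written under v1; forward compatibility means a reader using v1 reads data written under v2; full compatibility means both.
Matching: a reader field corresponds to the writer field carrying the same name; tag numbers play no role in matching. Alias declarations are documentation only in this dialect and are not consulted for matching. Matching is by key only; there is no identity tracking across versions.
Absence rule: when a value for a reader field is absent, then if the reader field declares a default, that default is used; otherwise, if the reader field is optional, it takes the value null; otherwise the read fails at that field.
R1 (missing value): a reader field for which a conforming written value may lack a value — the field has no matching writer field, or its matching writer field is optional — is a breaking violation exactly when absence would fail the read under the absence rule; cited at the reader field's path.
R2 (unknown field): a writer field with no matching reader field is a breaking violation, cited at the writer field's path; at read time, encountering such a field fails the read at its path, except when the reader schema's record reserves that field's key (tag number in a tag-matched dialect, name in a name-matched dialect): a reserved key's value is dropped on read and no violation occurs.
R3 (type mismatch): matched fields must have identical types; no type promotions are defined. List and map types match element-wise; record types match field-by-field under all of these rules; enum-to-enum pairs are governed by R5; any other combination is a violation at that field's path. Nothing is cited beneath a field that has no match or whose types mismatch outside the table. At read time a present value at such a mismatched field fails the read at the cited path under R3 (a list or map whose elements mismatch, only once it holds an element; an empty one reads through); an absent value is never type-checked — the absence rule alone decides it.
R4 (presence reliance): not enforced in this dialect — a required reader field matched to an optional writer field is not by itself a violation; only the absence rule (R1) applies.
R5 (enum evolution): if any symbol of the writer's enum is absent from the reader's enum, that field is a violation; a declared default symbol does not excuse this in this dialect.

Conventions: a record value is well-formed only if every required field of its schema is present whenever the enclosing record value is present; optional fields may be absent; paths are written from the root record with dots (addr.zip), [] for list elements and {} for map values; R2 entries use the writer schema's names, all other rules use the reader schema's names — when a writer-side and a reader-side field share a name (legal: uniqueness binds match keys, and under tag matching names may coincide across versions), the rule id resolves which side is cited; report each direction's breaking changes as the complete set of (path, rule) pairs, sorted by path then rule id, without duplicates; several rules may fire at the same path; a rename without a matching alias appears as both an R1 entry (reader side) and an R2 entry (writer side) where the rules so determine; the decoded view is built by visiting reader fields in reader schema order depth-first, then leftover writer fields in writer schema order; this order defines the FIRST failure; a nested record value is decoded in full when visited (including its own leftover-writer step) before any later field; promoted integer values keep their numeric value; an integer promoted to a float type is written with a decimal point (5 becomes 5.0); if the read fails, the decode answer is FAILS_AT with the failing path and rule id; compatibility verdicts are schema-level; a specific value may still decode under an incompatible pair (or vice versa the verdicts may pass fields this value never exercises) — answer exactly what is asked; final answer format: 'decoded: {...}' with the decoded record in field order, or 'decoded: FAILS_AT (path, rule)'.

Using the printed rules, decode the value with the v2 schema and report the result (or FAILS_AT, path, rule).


arrows below run writer -> reader for User
decoding the User value with the v2 reader:
  channel := "MID"
  attrs := null (absent, optional -> null)
  audit.age := null (absent, optional -> null)
  audit.verified := true
  audit.id := 250 (absent -> default)
  score := 0.25
  signature := 0xBEEF
  active := true
  writer rating: reserved -> dropped
  => decoded: {"channel": "MID", "attrs": null, "audit": {"age": null, "verified": true, "id": 250}, "score": 0.25, "signature": 0xBEEF, "active": true}

decoded: {"channel": "MID", "attrs": null, "audit": {"age": null, "verified": true, "id": 250}, "score": 0.25, "signature": 0xBEEF, "active": true}


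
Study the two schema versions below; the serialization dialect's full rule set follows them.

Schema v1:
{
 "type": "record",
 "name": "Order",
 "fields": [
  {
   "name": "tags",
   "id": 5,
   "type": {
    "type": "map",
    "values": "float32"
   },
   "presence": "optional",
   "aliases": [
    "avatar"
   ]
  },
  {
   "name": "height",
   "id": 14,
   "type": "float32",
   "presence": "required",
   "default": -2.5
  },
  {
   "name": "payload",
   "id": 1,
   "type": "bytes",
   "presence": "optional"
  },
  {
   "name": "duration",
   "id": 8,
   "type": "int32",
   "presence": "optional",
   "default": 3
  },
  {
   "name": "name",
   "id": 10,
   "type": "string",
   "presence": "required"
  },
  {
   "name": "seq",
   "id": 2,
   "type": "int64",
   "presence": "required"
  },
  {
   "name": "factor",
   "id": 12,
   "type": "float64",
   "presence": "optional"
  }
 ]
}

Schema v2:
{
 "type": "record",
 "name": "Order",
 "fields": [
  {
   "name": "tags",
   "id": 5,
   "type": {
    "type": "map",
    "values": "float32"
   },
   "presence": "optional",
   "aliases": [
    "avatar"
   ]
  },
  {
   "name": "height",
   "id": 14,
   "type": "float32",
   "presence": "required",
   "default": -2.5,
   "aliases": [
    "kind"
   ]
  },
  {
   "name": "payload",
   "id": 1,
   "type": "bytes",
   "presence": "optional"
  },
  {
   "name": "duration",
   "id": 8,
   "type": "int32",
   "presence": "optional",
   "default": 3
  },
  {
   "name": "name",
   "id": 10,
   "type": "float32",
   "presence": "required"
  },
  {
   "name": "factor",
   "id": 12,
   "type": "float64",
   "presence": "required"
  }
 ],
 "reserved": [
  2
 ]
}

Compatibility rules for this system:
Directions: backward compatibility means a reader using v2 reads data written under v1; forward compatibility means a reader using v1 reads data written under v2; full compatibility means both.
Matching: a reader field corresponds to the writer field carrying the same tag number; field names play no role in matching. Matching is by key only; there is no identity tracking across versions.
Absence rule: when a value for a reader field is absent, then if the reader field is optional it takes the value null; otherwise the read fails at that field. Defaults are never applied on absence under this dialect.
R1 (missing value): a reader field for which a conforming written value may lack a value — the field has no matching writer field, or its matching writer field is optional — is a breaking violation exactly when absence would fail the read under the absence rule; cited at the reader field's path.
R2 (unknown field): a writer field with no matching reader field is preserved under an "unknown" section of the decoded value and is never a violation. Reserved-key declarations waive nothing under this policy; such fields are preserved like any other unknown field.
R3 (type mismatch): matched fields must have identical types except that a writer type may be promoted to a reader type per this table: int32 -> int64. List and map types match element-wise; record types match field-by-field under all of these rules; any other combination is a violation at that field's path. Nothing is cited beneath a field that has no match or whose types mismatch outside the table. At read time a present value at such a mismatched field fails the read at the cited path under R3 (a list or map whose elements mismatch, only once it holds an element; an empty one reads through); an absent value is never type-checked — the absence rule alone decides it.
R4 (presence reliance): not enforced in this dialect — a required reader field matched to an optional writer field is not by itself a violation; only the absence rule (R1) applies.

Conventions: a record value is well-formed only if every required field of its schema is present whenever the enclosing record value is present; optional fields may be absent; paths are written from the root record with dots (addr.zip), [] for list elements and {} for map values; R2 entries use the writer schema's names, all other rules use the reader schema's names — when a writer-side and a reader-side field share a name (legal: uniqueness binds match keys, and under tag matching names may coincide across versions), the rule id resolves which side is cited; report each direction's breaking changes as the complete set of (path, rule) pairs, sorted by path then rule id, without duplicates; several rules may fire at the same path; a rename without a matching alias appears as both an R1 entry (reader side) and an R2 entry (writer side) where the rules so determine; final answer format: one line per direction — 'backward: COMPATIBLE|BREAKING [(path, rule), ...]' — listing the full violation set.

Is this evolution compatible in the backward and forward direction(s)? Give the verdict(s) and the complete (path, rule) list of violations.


the writer's type comes first in each Order pair
checking backward for Order: reader v2 against writer v1:
  map<string, float32> -> map<string, float32>, writer optional: tags aligns to tags
  float32 -> float32, writer required: height aligns to height
  bytes -> bytes, writer optional: payload aligns to payload
  int32 -> int32, writer optional: duration aligns to duration
  string -> float32, writer required: name aligns to name
  float64 -> float64, writer optional: factor aligns to factor
  leftover writer field: seq
  rule R1 violated at factor
  rule R3 violated at name
  backward on Order therefore BREAKING (2)
checking forward for Order: reader v1 against writer v2:
  map<string, float32> -> map<string, float32>, writer optional: tags aligns to tags
  float32 -> float32, writer required: height aligns to height
  bytes -> bytes, writer optional: payload aligns to payload
  int32 -> int32, writer optional: duration aligns to duration
  float32 -> string, writer required: name aligns to name
  seq has no writer counterpart
  float64 -> float64, writer required: factor aligns to factor
  rule R3 violated at name
  rule R1 violated at seq
  forward on Order therefore BREAKING (2)

backward: BREAKING [(factor, R1), (name, R3)]; forward: BREAKING [(name, R3), (seq, R1)]


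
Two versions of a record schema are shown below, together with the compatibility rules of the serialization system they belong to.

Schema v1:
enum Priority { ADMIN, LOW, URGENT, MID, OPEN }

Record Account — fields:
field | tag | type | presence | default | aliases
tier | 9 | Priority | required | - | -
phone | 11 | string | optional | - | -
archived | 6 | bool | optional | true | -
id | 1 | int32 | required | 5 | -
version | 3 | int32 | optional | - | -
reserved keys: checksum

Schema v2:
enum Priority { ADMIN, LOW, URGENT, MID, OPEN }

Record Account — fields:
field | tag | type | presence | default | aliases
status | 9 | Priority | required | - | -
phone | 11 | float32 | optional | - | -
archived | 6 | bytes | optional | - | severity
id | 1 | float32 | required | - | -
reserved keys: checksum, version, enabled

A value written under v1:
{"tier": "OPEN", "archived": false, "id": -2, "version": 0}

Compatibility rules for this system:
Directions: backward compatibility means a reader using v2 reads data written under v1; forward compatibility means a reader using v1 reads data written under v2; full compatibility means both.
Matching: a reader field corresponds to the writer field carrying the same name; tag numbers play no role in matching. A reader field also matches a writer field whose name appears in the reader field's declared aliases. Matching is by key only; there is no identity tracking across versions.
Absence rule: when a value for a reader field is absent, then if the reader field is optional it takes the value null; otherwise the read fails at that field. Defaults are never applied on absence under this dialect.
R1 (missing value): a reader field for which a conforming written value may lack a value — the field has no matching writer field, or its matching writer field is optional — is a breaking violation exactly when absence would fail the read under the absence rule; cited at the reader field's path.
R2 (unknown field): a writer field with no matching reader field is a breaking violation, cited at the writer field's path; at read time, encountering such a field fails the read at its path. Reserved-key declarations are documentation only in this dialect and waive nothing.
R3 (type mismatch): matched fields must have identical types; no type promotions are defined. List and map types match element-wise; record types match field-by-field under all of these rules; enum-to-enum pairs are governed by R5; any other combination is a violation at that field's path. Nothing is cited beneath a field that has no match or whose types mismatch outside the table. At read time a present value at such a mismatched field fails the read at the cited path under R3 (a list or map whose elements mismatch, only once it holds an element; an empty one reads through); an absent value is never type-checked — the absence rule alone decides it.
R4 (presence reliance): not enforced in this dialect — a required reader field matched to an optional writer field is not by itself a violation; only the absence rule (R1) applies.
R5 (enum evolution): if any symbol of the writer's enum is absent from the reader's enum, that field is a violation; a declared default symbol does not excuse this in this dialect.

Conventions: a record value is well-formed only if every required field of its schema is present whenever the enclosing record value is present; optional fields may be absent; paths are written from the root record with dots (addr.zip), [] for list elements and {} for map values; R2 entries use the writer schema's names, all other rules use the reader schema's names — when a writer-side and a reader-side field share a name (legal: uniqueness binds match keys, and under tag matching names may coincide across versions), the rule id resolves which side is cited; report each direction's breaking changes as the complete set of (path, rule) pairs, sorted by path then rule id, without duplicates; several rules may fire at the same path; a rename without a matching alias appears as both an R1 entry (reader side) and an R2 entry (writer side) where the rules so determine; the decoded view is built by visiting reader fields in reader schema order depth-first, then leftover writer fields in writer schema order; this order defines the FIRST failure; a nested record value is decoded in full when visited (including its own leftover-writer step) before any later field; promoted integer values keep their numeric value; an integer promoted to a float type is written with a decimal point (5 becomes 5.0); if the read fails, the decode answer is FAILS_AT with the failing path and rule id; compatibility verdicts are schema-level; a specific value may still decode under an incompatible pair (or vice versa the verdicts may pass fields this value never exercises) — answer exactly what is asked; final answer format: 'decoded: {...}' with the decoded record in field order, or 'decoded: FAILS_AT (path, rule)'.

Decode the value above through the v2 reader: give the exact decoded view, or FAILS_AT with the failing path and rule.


decoded: FAILS_AT (status, R1)

in Account below, arrows point writer -> reader
decoding the Account value with the v2 reader:
  read fails at status under R1 (no fill)
  => FAILS_AT (status, R1)
the other Account changes do not affect what is asked:
  field id in record Account: type int32 changed to float32 (its default is dropped) -> schema-level compatibility only; this Account value's decode is unchanged
  removed field version from record Account (its key "version" joins the reserved list) -> schema-level compatibility only; this Account value's decode is unchanged
  field phone in record Account: type string changed to float32 -> schema-level compatibility only; this Account value's decode is unchanged
  field archived in record Account: type bool changed to bytes (its default is dropped) -> schema-level compatibility only; this Account value's decode is unchanged


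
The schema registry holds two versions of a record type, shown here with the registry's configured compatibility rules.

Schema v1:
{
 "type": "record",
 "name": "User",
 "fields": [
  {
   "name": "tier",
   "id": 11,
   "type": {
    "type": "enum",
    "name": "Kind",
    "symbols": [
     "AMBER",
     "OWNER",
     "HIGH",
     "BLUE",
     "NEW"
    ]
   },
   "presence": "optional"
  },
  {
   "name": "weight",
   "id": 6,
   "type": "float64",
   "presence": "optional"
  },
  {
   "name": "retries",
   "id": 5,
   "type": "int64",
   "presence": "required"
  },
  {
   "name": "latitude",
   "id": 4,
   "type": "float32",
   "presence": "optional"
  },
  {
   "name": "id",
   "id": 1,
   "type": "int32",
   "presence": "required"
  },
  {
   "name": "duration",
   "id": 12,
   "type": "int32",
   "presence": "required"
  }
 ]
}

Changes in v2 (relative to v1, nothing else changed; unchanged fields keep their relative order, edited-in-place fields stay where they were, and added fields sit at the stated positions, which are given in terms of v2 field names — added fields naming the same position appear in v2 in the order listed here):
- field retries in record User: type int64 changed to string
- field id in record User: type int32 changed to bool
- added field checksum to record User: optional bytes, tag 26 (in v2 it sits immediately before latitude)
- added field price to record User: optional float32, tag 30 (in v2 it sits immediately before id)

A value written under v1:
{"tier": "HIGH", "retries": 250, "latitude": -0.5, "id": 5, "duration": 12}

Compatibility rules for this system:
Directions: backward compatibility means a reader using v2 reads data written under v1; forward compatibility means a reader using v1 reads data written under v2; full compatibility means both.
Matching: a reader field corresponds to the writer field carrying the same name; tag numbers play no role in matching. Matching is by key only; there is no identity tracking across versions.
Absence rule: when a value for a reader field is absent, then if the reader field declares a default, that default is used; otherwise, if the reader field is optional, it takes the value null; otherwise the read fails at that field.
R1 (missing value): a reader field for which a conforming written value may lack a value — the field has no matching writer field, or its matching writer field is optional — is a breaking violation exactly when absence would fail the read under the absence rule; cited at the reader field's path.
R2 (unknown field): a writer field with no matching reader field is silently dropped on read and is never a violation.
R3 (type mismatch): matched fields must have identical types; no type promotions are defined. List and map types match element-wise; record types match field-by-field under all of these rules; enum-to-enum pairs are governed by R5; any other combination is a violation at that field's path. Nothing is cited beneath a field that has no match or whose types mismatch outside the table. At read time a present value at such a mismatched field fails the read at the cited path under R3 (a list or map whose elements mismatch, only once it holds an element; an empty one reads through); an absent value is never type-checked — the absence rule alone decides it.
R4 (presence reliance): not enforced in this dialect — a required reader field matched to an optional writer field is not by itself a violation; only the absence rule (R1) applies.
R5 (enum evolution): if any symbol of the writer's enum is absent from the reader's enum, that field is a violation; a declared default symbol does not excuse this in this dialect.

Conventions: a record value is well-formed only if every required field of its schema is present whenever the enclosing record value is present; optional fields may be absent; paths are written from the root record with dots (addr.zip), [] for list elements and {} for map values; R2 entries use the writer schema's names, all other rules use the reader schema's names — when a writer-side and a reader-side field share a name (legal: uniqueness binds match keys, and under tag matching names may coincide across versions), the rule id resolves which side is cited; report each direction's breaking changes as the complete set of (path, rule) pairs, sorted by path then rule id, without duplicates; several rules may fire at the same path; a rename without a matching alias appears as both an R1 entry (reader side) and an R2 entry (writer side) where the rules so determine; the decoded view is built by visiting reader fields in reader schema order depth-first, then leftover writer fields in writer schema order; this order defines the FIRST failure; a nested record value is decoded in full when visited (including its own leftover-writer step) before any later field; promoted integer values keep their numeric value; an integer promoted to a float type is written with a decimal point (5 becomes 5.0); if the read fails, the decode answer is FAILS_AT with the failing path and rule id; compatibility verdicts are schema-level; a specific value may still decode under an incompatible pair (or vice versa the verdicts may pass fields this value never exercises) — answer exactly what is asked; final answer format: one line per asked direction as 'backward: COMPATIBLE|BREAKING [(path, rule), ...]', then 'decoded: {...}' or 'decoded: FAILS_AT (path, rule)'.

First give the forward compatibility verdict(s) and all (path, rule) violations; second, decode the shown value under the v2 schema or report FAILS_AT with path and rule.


forward: BREAKING [(id, R3), (retries, R3)]; decoded: FAILS_AT (retries, R3)

the writer's type comes first in each User pair
forward on User — v1 reading data written by v2:
  tier <- tier (Kind -> Kind, writer optional)
  weight <- weight (float64 -> float64, writer optional)
  retries <- retries (string -> int64, writer required)
  latitude <- latitude (float32 -> float32, writer optional)
  id <- id (bool -> int32, writer required)
  duration <- duration (int32 -> int32, writer required)
  writer checksum: unknown to reader
  writer price: unknown to reader
  breaking: (id, R3)
  breaking: (retries, R3)
  forward on User therefore BREAKING (2)
migrating the User value to v2:
  tier := "HIGH"
  weight := null (absent, optional -> null)
  read fails at retries under R3
  => FAILS_AT (retries, R3)
the rest of the User diff is inert for this question:
  added field checksum to record User: optional bytes, tag 26 (in v2 it sits immediately before latitude) -> no rule fires on it in User's dialect; the asked verdict holds
  added field price to record User: optional float32, tag 30 (in v2 it sits immediately before id) -> no rule fires on it in User's dialect; the asked verdict holds


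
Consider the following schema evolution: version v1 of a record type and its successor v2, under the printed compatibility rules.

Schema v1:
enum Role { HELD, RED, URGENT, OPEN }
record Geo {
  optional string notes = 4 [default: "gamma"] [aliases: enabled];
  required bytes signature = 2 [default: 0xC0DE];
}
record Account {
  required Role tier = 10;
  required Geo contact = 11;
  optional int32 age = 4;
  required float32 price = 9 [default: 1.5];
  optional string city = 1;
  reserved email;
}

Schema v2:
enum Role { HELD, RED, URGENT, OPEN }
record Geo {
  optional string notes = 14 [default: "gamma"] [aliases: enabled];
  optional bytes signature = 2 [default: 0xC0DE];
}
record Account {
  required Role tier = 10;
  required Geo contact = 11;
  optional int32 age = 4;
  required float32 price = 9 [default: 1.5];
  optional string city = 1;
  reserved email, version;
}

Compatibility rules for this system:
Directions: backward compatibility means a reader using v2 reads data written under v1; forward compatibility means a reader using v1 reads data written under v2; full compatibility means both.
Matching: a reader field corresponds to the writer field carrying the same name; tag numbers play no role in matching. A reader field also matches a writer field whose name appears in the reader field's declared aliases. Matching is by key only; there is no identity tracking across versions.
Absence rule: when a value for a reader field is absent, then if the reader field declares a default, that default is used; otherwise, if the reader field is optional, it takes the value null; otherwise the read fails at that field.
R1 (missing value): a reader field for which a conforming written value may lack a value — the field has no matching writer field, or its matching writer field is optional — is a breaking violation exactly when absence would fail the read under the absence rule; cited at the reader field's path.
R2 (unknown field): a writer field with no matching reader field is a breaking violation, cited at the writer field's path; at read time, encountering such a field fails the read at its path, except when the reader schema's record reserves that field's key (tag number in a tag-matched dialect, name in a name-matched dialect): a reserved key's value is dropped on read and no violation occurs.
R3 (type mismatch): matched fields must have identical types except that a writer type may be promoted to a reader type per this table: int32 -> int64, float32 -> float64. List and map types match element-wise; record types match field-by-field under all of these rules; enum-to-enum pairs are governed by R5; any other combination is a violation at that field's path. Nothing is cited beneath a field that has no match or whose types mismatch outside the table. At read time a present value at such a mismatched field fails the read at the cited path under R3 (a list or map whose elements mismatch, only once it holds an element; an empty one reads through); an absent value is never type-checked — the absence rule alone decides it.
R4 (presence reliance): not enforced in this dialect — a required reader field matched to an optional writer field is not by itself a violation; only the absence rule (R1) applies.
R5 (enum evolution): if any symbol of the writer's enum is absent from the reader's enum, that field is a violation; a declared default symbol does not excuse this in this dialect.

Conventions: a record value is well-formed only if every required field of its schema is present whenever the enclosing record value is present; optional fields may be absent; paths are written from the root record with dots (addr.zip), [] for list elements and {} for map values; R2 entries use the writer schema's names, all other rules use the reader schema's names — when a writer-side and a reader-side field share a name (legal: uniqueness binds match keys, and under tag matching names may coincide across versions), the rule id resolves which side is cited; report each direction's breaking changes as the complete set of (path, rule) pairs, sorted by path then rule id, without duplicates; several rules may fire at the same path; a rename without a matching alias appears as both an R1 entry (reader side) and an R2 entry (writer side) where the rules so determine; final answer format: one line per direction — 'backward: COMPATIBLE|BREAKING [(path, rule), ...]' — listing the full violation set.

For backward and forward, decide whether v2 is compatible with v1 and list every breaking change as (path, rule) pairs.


arrows below run writer -> reader for Account
backward analysis of Account with v2 as reader and v1 as writer:
  tier <- tier (Role -> Role, writer required)
  contact <- contact (Geo -> Geo, writer required)
  age <- age (int32 -> int32, writer optional)
  price <- price (float32 -> float32, writer required)
  city <- city (string -> string, writer optional)
  contact.notes <- contact.notes (string -> string, writer optional)
  contact.signature <- contact.signature (bytes -> bytes, writer required)
  => backward: COMPATIBLE
forward analysis of Account with v1 as reader and v2 as writer:
  tier <- tier (Role -> Role, writer required)
  contact <- contact (Geo -> Geo, writer required)
  age <- age (int32 -> int32, writer optional)
  price <- price (float32 -> float32, writer required)
  city <- city (string -> string, writer optional)
  contact.notes <- contact.notes (string -> string, writer optional)
  contact.signature <- contact.signature (bytes -> bytes, writer optional)
  => forward: COMPATIBLE

backward: COMPATIBLE []; forward: COMPATIBLE []
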